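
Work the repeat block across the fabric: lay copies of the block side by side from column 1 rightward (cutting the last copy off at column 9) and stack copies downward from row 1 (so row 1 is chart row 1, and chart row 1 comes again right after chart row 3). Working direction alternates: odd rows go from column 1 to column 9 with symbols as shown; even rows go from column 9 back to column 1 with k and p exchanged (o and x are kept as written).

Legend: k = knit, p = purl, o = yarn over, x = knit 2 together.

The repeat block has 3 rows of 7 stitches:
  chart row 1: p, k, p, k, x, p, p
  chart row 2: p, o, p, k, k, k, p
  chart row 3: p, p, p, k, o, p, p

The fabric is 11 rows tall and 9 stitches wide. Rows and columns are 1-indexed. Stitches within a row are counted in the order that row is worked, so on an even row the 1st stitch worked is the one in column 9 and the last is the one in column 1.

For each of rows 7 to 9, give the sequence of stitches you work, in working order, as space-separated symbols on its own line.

Rows as worked:
p k p k x p p p k
o k k p p p k o k
p p p k o p p p p

Derivation:
Row 7: chart row 1, RS - tile across columns 1-9 and work as-is.
Row 8: chart row 2, WS - tiled (columns 1-9): p o p k k k p p o; work from column 9 back to 1 with k<->p swapped.
Row 9: chart row 3, RS - tile across columns 1-9 and work as-is.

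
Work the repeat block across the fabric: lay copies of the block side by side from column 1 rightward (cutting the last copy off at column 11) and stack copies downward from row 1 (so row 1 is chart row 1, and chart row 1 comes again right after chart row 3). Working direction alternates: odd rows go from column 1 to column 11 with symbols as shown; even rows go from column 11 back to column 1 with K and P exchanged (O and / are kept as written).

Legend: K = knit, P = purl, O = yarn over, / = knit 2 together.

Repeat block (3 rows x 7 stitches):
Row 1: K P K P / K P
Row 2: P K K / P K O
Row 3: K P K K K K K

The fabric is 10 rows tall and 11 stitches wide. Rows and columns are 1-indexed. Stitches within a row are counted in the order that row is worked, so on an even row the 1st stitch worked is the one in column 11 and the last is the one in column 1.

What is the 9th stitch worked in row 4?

Result:
P

Derivation:
Row 4: (4-1) mod 3 = 0, so use chart row 1. Even row -> WS.
Chart row 1 tiled across columns 1-11: K P K P / K P K P K P
Wrong side: read the tiled row from column 11 down to 1 and exchange K with P (leave O, /).
Row 4 as worked: K P K P K P / K P K P
The 9th stitch worked is P.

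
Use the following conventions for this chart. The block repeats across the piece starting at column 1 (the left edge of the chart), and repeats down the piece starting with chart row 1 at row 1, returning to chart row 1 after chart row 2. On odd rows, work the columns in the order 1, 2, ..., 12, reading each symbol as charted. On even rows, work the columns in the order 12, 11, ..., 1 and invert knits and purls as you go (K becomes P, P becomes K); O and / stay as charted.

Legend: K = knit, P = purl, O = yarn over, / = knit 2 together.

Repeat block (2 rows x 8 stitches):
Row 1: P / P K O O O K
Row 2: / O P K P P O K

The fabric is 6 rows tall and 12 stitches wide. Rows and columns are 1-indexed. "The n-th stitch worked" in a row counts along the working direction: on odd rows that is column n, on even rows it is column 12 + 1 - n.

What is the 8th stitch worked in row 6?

Result:
K

Derivation:
For row 6: chart row = ((6-1) mod 2) + 1 = 2; this is a WS (even) row.
Chart row 2 tiled across columns 1-12: / O P K P P O K / O P K
WS row: flip the tiled sequence (start at column 12) and apply K<->P; O and / stay.
Row 6 as worked: P K O / P O K K P K O /
The 8th stitch worked is K.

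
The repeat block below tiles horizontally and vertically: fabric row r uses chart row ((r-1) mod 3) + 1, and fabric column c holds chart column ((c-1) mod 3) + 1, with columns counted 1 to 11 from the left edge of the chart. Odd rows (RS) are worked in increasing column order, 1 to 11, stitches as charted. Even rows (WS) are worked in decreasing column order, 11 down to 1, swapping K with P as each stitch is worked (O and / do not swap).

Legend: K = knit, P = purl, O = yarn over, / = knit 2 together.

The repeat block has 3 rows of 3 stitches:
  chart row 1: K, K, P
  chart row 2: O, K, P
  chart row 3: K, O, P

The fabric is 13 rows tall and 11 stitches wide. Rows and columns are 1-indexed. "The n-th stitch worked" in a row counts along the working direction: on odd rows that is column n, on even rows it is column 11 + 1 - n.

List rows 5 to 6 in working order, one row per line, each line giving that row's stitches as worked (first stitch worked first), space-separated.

Row 5: chart row 2, RS - tile across columns 1-11 and work as-is.
Row 6: chart row 3, WS - tiled (columns 1-11): K O P K O P K O P K O; work from column 11 back to 1 with K<->P swapped.

Result:
O K P O K P O K P O K
O P K O P K O P K O P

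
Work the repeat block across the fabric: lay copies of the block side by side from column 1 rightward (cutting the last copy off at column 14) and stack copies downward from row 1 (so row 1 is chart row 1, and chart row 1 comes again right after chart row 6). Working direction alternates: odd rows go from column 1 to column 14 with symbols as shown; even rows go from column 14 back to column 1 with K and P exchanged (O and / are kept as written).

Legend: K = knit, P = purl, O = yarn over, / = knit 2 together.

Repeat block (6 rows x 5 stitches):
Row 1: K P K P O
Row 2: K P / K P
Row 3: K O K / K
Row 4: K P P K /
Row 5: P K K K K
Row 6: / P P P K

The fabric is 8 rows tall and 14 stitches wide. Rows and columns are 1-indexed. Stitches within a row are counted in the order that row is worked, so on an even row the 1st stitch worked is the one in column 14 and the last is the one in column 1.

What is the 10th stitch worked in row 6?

Result:
P

Derivation:
For row 6: chart row = ((6-1) mod 6) + 1 = 6; this is a WS (even) row.
Chart row 6 tiled across columns 1-14: / P P P K / P P P K / P P P
Wrong side: read the tiled row from column 14 down to 1 and exchange K with P (leave O, /).
Row 6 as worked: K K K / P K K K / P K K K /
Counting 10 along the worked row gives P.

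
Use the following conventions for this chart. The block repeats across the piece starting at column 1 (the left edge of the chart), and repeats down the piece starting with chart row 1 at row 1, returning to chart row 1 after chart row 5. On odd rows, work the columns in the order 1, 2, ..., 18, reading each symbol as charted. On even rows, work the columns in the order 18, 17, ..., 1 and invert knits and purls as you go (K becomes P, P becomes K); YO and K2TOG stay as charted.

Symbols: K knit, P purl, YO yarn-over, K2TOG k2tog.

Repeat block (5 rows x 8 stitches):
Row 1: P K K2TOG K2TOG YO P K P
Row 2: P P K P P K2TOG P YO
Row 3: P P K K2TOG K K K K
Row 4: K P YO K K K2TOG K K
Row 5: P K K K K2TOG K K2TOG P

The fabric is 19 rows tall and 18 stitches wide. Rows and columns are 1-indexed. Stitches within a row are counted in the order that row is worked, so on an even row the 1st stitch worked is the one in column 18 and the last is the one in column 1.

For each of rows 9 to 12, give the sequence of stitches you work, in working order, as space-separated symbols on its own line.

Result:
K P YO K K K2TOG K K K P YO K K K2TOG K K K P
P K K K2TOG P K2TOG P P P K K K2TOG P K2TOG P P P K
P K K2TOG K2TOG YO P K P P K K2TOG K2TOG YO P K P P K
K K YO K K2TOG K K P K K YO K K2TOG K K P K K

Derivation:
Row 9: chart row 4, RS - tile across columns 1-18 and work as-is.
Row 10: chart row 5, WS - tiled (columns 1-18): P K K K K2TOG K K2TOG P P K K K K2TOG K K2TOG P P K; work from column 18 back to 1 with K<->P swapped.
Row 11: chart row 1, RS - tile across columns 1-18 and work as-is.
Row 12: chart row 2, WS - tiled (columns 1-18): P P K P P K2TOG P YO P P K P P K2TOG P YO P P; work from column 18 back to 1 with K<->P swapped.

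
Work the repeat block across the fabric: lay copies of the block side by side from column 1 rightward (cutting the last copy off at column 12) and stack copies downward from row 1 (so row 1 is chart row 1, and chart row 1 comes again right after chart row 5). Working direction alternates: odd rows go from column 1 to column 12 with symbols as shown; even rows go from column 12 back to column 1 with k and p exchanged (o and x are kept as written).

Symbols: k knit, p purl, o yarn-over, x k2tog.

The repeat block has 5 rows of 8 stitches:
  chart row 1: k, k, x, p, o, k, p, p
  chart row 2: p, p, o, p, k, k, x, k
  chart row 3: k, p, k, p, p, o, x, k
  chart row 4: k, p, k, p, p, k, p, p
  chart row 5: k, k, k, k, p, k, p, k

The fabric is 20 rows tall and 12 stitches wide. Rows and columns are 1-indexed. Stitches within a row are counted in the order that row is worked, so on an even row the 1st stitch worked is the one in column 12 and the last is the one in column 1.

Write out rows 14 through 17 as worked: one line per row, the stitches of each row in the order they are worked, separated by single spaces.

Row 14: chart row 4, WS - tiled (columns 1-12): k p k p p k p p k p k p; work from column 12 back to 1 with k<->p swapped.
Row 15: chart row 5, RS - tile across columns 1-12 and work as-is.
Row 16: chart row 1, WS - tiled (columns 1-12): k k x p o k p p k k x p; work from column 12 back to 1 with k<->p swapped.
Row 17: chart row 2, RS - tile across columns 1-12 and work as-is.

Rows as worked:
k p k p k k p k k p k p
k k k k p k p k k k k k
k x p p k k p o k x p p
p p o p k k x k p p o p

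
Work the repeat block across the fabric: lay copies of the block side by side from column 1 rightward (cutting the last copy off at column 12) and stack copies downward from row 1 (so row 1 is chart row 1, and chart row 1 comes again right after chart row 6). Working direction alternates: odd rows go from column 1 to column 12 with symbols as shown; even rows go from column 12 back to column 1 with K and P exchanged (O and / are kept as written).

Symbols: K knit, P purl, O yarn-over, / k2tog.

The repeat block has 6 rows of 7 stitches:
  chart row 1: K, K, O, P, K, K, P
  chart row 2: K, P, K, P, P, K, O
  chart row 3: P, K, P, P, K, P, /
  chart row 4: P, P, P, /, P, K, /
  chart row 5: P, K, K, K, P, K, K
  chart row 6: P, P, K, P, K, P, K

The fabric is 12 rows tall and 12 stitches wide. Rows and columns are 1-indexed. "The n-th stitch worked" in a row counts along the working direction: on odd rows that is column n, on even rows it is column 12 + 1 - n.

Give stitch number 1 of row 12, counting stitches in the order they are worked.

Result:
P

Derivation:
Row 12 uses chart row ((12-1) mod 6)+1 = 6. Row 12 is even, so WS.
Chart row 6 tiled across columns 1-12: P P K P K P K P P K P K
Wrong side: read the tiled row from column 12 down to 1 and exchange K with P (leave O, /).
Row 12 as worked: P K P K K P K P K P K K
Counting 1 along the worked row gives P.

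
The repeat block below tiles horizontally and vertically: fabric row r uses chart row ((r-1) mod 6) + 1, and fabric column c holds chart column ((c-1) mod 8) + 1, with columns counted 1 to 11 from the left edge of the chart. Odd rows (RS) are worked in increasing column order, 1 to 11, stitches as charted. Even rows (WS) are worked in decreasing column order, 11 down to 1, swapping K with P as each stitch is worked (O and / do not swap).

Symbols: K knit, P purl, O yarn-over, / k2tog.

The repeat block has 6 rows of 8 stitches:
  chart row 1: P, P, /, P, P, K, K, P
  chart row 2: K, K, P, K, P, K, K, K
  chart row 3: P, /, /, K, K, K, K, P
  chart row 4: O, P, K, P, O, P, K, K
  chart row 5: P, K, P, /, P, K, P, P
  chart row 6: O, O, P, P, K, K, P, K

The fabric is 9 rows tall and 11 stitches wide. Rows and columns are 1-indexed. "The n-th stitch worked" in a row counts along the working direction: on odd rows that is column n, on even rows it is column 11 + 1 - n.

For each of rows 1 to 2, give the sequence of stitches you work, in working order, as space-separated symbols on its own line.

Rows as worked:
P P / P P K K P P P /
K P P P P P K P K P P

Derivation:
Row 1: chart row 1, RS - tile across columns 1-11 and work as-is.
Row 2: chart row 2, WS - tiled (columns 1-11): K K P K P K K K K K P; work from column 11 back to 1 with K<->P swapped.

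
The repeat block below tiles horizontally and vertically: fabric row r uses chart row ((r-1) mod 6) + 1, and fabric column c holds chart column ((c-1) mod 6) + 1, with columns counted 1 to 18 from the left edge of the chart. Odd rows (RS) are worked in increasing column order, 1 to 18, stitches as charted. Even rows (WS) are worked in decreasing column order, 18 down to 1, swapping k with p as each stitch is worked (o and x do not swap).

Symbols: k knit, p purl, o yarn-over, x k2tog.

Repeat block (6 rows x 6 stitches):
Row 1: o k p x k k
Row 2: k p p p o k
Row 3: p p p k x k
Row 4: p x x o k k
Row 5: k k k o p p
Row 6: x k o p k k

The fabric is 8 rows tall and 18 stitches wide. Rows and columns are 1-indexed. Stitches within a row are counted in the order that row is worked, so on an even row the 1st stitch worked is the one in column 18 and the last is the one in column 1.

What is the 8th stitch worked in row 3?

Row 3: (3-1) mod 6 = 2, so use chart row 3. Odd row -> RS.
Chart row 3 tiled across columns 1-18: p p p k x k p p p k x k p p p k x k
Right side: take the tiled row as-is (worked left to right from column 1).
Counting 8 along the worked row gives p.

Stitch:
p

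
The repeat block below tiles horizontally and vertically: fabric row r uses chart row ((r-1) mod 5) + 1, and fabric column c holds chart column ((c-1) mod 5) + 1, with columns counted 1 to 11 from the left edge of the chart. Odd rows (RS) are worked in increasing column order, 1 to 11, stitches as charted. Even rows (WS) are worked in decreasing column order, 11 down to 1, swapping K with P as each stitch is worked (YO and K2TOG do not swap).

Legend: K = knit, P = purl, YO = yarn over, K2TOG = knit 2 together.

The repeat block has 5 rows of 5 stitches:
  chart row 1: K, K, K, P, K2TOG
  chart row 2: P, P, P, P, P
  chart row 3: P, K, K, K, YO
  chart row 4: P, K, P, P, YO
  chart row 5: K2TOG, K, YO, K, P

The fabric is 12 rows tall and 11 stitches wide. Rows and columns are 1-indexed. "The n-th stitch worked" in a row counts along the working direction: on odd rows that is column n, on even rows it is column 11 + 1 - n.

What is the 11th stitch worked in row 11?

== STITCH ==
K

Derivation:
For row 11: chart row = ((11-1) mod 5) + 1 = 1; this is a RS (odd) row.
Chart row 1 tiled across columns 1-11: K K K P K2TOG K K K P K2TOG K
RS: work column 1 to column 11, symbols as charted — the tiled row is the row as worked.
Counting 11 along the worked row gives K.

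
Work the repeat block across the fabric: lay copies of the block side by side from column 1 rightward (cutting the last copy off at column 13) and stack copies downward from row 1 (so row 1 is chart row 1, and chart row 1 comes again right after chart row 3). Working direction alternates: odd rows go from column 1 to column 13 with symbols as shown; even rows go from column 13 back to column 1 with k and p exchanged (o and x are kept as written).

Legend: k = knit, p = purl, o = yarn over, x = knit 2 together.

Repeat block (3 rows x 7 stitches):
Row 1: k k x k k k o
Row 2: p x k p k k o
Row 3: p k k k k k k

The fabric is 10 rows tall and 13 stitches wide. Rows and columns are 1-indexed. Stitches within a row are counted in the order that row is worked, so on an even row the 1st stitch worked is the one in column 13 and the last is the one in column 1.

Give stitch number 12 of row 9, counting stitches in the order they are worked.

Result:
k

Derivation:
For row 9: chart row = ((9-1) mod 3) + 1 = 3; this is a RS (odd) row.
Chart row 3 tiled across columns 1-13: p k k k k k k p k k k k k
RS row: no reversal, no swap; stitch n worked = column n.
Stitch 12 in working order -> k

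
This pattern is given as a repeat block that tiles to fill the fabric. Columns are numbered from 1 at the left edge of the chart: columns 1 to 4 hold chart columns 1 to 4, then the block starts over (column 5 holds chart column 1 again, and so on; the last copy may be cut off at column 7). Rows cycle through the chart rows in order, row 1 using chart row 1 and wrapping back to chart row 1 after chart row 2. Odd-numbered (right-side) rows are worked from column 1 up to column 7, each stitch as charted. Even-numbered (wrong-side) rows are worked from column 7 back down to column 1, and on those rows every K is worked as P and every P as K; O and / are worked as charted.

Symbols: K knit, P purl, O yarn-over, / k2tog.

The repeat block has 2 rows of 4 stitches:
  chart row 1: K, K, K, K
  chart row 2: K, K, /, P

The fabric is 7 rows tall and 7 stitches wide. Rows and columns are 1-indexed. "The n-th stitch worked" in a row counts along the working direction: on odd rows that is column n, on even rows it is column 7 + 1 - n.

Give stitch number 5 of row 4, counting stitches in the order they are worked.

Row 4 uses chart row ((4-1) mod 2)+1 = 2. Row 4 is even, so WS.
Chart row 2 tiled across columns 1-7: K K / P K K /
WS: work from column 7 back to column 1 (reverse the tiled row), swapping K<->P (O and / unchanged).
Row 4 as worked: / P P K / P P
Stitch 5 in working order -> /

Result:
/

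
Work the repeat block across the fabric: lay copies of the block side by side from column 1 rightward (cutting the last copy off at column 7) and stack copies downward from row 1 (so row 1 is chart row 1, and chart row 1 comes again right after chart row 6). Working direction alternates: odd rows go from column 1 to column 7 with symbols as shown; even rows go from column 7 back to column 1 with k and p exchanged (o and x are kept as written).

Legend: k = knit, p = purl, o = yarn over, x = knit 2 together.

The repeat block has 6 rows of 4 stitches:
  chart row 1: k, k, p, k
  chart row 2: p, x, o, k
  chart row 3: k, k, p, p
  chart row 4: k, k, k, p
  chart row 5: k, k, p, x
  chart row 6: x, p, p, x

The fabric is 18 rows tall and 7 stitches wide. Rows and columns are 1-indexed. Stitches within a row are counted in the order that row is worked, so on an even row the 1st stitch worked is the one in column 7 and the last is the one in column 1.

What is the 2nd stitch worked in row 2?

Row 2 uses chart row ((2-1) mod 6)+1 = 2. Row 2 is even, so WS.
Chart row 2 tiled across columns 1-7: p x o k p x o
WS: work from column 7 back to column 1 (reverse the tiled row), swapping k<->p (o and x unchanged).
Row 2 as worked: o x k p o x k
The 2nd stitch worked is x.

Result:
x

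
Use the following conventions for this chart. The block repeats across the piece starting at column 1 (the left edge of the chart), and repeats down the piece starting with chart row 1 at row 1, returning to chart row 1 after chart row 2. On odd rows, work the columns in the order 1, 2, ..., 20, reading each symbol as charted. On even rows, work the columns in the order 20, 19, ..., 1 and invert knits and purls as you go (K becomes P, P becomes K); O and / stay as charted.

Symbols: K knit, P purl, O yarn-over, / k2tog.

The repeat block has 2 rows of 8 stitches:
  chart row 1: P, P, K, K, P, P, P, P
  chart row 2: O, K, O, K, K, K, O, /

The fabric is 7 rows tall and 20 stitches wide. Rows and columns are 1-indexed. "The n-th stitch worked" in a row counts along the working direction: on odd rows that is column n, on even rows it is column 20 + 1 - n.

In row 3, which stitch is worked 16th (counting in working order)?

Stitch:
P

Derivation:
Row 3 uses chart row ((3-1) mod 2)+1 = 1. Row 3 is odd, so RS.
Chart row 1 tiled across columns 1-20: P P K K P P P P P P K K P P P P P P K K
Right side: take the tiled row as-is (worked left to right from column 1).
Counting 16 along the worked row gives P.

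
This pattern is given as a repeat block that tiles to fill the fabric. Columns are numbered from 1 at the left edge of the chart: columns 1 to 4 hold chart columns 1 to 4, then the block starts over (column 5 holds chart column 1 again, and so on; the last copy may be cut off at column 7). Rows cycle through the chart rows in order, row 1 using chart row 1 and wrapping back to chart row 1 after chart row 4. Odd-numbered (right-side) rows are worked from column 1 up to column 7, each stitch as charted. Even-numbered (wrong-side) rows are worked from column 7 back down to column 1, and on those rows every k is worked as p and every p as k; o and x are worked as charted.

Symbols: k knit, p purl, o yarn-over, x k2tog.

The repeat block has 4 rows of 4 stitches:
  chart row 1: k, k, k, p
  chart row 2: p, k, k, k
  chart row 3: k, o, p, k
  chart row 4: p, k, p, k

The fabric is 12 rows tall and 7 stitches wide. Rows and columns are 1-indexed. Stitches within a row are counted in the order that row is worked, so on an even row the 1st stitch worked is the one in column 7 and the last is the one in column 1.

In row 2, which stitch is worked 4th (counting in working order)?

Result:
p

Derivation:
Row 2 uses chart row ((2-1) mod 4)+1 = 2. Row 2 is even, so WS.
Chart row 2 tiled across columns 1-7: p k k k p k k
WS: work from column 7 back to column 1 (reverse the tiled row), swapping k<->p (o and x unchanged).
Row 2 as worked: p p k p p p k
The 4th stitch worked is p.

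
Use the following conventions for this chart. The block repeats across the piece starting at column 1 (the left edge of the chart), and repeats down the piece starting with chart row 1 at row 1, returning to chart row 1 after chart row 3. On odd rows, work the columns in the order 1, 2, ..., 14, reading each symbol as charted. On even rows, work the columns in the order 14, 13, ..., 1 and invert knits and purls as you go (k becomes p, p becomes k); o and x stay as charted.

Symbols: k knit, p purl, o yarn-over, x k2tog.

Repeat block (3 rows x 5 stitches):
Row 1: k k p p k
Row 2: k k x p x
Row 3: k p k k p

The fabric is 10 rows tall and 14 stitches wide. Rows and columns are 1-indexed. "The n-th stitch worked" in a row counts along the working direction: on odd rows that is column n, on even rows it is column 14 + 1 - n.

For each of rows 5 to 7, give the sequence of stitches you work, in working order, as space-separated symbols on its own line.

== ROWS AS WORKED ==
k k x p x k k x p x k k x p
p p k p k p p k p k p p k p
k k p p k k k p p k k k p p

Derivation:
Row 5: chart row 2, RS - tile across columns 1-14 and work as-is.
Row 6: chart row 3, WS - tiled (columns 1-14): k p k k p k p k k p k p k k; work from column 14 back to 1 with k<->p swapped.
Row 7: chart row 1, RS - tile across columns 1-14 and work as-is.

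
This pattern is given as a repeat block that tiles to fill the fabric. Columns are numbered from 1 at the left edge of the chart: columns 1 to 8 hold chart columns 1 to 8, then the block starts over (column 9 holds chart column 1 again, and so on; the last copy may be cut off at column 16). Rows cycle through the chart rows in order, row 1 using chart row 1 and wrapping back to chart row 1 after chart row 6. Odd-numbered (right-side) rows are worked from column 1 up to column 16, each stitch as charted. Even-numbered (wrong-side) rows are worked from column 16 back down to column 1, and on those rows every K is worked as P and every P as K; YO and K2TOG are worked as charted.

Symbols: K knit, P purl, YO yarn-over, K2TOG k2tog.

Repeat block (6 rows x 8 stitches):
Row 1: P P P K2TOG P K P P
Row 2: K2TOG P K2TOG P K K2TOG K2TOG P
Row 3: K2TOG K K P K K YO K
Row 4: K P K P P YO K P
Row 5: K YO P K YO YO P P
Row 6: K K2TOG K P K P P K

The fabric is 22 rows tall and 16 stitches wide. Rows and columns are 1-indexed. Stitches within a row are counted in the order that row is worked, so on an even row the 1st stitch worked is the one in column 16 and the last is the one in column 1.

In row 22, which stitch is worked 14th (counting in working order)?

Row 22: (22-1) mod 6 = 3, so use chart row 4. Even row -> WS.
Chart row 4 tiled across columns 1-16: K P K P P YO K P K P K P P YO K P
WS row: flip the tiled sequence (start at column 16) and apply K<->P; YO and K2TOG stay.
Row 22 as worked: K P YO K K P K P K P YO K K P K P
The 14th stitch worked is P.

== STITCH ==
P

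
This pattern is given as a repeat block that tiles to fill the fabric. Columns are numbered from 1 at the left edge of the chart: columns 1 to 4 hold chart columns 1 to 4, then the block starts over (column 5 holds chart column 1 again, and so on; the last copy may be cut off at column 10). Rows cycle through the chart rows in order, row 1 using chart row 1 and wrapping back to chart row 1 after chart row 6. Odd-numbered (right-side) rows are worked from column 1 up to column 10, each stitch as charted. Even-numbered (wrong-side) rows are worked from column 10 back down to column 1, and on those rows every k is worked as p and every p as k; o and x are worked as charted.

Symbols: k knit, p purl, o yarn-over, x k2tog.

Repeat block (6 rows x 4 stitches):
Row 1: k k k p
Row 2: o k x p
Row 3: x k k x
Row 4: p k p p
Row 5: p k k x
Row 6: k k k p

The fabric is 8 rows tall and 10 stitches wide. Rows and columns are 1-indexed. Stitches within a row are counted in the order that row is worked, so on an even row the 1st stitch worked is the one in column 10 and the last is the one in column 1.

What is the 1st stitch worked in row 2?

Stitch:
p

Derivation:
Row 2 uses chart row ((2-1) mod 6)+1 = 2. Row 2 is even, so WS.
Chart row 2 tiled across columns 1-10: o k x p o k x p o k
WS row: flip the tiled sequence (start at column 10) and apply k<->p; o and x stay.
Row 2 as worked: p o k x p o k x p o
The 1st stitch worked is p.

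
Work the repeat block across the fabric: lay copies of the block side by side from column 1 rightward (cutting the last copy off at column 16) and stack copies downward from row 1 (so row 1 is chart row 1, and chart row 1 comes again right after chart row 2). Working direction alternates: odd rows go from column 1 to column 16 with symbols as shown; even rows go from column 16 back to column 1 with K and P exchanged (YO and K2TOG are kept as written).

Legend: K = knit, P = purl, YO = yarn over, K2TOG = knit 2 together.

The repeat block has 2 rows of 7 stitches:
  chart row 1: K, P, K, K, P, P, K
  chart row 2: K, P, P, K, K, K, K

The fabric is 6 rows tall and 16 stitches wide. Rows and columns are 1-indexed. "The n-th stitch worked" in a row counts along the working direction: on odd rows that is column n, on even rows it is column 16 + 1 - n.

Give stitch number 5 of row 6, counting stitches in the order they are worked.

Row 6: (6-1) mod 2 = 1, so use chart row 2. Even row -> WS.
Chart row 2 tiled across columns 1-16: K P P K K K K K P P K K K K K P
WS row: flip the tiled sequence (start at column 16) and apply K<->P; YO and K2TOG stay.
Row 6 as worked: K P P P P P K K P P P P P K K P
Stitch 5 in working order -> P

Result:
P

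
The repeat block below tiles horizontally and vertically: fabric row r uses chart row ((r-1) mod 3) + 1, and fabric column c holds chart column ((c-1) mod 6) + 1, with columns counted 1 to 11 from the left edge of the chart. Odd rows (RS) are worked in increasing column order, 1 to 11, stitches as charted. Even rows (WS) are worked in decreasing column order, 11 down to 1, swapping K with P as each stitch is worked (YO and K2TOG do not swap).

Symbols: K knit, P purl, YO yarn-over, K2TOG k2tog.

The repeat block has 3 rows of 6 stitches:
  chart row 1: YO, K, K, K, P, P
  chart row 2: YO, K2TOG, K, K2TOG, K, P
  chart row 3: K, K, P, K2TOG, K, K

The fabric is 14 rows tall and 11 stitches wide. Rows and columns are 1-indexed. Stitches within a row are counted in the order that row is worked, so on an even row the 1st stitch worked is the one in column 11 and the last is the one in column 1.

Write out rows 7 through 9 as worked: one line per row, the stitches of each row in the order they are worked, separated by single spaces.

== ROWS AS WORKED ==
YO K K K P P YO K K K P
P K2TOG P K2TOG YO K P K2TOG P K2TOG YO
K K P K2TOG K K K K P K2TOG K

Derivation:
Row 7: chart row 1, RS - tile across columns 1-11 and work as-is.
Row 8: chart row 2, WS - tiled (columns 1-11): YO K2TOG K K2TOG K P YO K2TOG K K2TOG K; work from column 11 back to 1 with K<->P swapped.
Row 9: chart row 3, RS - tile across columns 1-11 and work as-is.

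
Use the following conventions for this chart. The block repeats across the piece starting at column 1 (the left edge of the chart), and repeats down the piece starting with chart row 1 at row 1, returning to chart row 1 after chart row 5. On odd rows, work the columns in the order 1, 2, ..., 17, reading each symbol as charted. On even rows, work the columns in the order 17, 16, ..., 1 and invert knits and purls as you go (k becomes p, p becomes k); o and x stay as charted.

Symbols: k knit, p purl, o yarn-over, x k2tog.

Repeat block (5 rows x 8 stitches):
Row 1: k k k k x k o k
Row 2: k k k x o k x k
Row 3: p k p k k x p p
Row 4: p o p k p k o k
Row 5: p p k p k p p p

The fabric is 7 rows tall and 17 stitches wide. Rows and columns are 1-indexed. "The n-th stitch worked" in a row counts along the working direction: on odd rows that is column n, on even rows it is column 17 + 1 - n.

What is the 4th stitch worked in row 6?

Stitch:
p

Derivation:
Row 6: (6-1) mod 5 = 0, so use chart row 1. Even row -> WS.
Chart row 1 tiled across columns 1-17: k k k k x k o k k k k k x k o k k
WS row: flip the tiled sequence (start at column 17) and apply k<->p; o and x stay.
Row 6 as worked: p p o p x p p p p p o p x p p p p
The 4th stitch worked is p.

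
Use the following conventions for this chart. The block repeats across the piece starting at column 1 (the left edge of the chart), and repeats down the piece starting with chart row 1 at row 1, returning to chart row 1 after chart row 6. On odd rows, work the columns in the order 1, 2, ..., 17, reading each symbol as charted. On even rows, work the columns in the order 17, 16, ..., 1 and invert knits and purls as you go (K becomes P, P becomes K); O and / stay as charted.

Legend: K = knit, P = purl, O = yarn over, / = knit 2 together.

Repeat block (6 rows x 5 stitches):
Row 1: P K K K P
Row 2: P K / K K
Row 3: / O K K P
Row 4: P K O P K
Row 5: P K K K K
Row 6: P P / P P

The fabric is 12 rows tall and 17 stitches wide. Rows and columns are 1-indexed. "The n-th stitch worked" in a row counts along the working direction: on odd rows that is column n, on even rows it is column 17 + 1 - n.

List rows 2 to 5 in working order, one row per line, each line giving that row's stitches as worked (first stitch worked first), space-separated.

Result:
P K P P / P K P P / P K P P / P K
/ O K K P / O K K P / O K K P / O
P K P K O P K P K O P K P K O P K
P K K K K P K K K K P K K K K P K

Derivation:
Row 2: chart row 2, WS - tiled (columns 1-17): P K / K K P K / K K P K / K K P K; work from column 17 back to 1 with K<->P swapped.
Row 3: chart row 3, RS - tile across columns 1-17 and work as-is.
Row 4: chart row 4, WS - tiled (columns 1-17): P K O P K P K O P K P K O P K P K; work from column 17 back to 1 with K<->P swapped.
Row 5: chart row 5, RS - tile across columns 1-17 and work as-is.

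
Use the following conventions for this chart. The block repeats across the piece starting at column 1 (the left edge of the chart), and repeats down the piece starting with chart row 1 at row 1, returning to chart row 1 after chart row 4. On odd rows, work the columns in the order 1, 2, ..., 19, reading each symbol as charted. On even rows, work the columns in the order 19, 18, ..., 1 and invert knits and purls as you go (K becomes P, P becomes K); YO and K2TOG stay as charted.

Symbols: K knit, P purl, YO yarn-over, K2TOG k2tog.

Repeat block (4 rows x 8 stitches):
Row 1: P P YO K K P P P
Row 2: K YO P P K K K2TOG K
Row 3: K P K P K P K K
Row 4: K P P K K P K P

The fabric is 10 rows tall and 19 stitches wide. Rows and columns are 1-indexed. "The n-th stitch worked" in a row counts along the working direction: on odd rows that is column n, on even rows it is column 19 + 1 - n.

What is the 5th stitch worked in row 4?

Row 4: (4-1) mod 4 = 3, so use chart row 4. Even row -> WS.
Chart row 4 tiled across columns 1-19: K P P K K P K P K P P K K P K P K P P
WS row: flip the tiled sequence (start at column 19) and apply K<->P; YO and K2TOG stay.
Row 4 as worked: K K P K P K P P K K P K P K P P K K P
Counting 5 along the worked row gives P.

Result:
P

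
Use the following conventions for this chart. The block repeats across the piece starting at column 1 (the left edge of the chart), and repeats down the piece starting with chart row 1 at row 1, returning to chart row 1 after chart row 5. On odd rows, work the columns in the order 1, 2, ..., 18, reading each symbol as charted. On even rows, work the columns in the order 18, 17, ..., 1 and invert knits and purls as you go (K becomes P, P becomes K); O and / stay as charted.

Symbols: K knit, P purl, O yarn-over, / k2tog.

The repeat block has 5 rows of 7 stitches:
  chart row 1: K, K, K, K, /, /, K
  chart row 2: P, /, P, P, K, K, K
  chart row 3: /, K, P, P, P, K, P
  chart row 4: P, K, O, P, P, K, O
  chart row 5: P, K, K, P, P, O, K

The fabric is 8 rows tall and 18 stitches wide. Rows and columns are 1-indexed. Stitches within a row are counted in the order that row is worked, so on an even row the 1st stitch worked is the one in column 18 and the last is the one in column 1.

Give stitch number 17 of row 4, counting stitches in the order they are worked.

== STITCH ==
P

Derivation:
Row 4 uses chart row ((4-1) mod 5)+1 = 4. Row 4 is even, so WS.
Chart row 4 tiled across columns 1-18: P K O P P K O P K O P P K O P K O P
WS row: flip the tiled sequence (start at column 18) and apply K<->P; O and / stay.
Row 4 as worked: K O P K O P K K O P K O P K K O P K
The 17th stitch worked is P.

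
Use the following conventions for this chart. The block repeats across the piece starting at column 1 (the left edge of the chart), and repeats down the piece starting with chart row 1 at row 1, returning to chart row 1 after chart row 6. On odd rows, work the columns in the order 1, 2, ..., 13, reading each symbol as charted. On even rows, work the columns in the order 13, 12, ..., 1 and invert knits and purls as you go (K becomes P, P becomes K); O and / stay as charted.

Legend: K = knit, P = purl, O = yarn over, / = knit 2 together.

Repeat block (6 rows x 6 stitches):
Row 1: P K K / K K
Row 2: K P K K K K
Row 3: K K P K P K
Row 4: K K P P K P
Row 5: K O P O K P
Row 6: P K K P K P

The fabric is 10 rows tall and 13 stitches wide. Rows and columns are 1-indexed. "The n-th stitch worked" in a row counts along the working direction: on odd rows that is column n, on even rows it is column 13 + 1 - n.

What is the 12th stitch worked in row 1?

For row 1: chart row = ((1-1) mod 6) + 1 = 1; this is a RS (odd) row.
Chart row 1 tiled across columns 1-13: P K K / K K P K K / K K P
RS: work column 1 to column 13, symbols as charted — the tiled row is the row as worked.
Counting 12 along the worked row gives K.

Result:
K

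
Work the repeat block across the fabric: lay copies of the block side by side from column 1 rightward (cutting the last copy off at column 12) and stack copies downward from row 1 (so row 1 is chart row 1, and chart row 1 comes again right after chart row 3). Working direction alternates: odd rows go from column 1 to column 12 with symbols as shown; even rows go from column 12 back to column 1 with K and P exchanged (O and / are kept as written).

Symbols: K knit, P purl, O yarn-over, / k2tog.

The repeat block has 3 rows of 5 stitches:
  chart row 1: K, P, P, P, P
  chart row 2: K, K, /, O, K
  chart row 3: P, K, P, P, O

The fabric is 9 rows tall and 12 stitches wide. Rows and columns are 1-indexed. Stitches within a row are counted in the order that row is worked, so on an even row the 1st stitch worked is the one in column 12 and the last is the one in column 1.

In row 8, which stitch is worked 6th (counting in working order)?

Stitch:
P

Derivation:
Row 8: (8-1) mod 3 = 1, so use chart row 2. Even row -> WS.
Chart row 2 tiled across columns 1-12: K K / O K K K / O K K K
Wrong side: read the tiled row from column 12 down to 1 and exchange K with P (leave O, /).
Row 8 as worked: P P P O / P P P O / P P
Stitch 6 in working order -> P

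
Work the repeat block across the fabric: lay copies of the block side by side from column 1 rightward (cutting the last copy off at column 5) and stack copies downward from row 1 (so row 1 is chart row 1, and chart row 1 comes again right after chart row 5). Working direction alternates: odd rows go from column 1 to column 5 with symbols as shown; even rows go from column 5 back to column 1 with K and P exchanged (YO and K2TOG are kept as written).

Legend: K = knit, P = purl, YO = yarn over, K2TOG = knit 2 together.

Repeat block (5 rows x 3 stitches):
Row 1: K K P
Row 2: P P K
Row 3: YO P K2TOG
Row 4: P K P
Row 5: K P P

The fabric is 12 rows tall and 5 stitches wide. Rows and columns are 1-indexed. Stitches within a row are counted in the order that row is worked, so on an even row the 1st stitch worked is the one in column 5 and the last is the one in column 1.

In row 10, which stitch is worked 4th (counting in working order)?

Result:
K

Derivation:
Row 10 uses chart row ((10-1) mod 5)+1 = 5. Row 10 is even, so WS.
Chart row 5 tiled across columns 1-5: K P P K P
WS row: flip the tiled sequence (start at column 5) and apply K<->P; YO and K2TOG stay.
Row 10 as worked: K P K K P
Stitch 4 in working order -> K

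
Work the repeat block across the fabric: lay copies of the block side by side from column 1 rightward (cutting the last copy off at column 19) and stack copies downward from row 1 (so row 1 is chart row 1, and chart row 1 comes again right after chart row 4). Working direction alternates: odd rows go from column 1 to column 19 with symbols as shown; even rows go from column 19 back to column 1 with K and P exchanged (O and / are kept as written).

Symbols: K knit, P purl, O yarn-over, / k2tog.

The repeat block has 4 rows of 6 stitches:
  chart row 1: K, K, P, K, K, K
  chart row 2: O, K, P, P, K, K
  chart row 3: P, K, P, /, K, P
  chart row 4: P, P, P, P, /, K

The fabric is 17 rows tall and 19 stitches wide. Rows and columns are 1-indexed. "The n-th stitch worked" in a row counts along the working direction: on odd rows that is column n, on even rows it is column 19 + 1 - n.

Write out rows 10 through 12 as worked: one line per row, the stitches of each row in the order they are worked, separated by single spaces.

Row 10: chart row 2, WS - tiled (columns 1-19): O K P P K K O K P P K K O K P P K K O; work from column 19 back to 1 with K<->P swapped.
Row 11: chart row 3, RS - tile across columns 1-19 and work as-is.
Row 12: chart row 4, WS - tiled (columns 1-19): P P P P / K P P P P / K P P P P / K P; work from column 19 back to 1 with K<->P swapped.

Rows as worked:
O P P K K P O P P K K P O P P K K P O
P K P / K P P K P / K P P K P / K P P
K P / K K K K P / K K K K P / K K K K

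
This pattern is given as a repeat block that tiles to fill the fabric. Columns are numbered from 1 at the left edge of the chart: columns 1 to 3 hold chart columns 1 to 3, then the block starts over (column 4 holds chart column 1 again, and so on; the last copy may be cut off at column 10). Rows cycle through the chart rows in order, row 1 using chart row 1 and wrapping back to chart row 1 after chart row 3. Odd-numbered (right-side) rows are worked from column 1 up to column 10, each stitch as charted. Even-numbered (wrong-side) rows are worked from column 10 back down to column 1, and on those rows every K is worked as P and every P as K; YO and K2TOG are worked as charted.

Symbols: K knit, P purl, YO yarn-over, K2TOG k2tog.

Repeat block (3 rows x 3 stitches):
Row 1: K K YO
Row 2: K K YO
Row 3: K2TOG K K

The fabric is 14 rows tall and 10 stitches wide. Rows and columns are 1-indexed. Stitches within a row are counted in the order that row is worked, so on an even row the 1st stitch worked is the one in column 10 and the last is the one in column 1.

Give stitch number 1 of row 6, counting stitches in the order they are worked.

Row 6: (6-1) mod 3 = 2, so use chart row 3. Even row -> WS.
Chart row 3 tiled across columns 1-10: K2TOG K K K2TOG K K K2TOG K K K2TOG
WS row: flip the tiled sequence (start at column 10) and apply K<->P; YO and K2TOG stay.
Row 6 as worked: K2TOG P P K2TOG P P K2TOG P P K2TOG
Counting 1 along the worked row gives K2TOG.

Stitch:
K2TOG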